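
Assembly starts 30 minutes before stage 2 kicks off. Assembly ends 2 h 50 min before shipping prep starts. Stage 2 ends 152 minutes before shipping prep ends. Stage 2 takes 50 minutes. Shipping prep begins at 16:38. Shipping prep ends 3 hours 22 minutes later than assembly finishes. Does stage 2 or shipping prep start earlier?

Assembly ends at 16:38 − 170 min = 13:48.
Shipping prep ends at 13:48 + 202 min = 17:10.
Stage 2 ends at 17:10 − 152 min = 14:38.
Stage 2 starts at 14:38 − 50 min = 13:48.
Stage 2 starts at 13:48 and shipping prep starts at 16:38, so stage 2 is first.

stage 2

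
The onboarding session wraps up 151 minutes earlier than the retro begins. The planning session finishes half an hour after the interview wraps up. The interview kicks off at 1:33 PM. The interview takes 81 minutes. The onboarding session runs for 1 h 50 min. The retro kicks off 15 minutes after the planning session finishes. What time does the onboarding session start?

11:18 AM

The interview ends at 1:33 PM + 81 min = 2:54 PM.
The planning session ends at 2:54 PM + 30 min = 3:24 PM.
The retro starts at 3:24 PM + 15 min = 3:39 PM.
The onboarding session ends at 3:39 PM − 151 min = 1:08 PM.
The onboarding session starts at 1:08 PM − 110 min = 11:18 AM.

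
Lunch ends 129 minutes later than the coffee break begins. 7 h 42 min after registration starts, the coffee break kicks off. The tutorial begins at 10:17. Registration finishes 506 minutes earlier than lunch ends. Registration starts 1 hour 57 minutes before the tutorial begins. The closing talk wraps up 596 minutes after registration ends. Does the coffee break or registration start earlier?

Registration starts at 10:17 − 117 min = 08:20.
The coffee break starts at 08:20 + 462 min = 16:02.
The coffee break starts at 16:02 and registration starts at 08:20, so registration is first.

registration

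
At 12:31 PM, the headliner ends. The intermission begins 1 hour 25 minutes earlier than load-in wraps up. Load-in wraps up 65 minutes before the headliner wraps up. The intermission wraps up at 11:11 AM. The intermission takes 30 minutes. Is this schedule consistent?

No

Load-in ends at 12:31 PM − 65 min = 11:26 AM.
The intermission starts at 11:26 AM − 85 min = 10:01 AM.
The intermission ends at 10:01 AM + 30 min = 10:31 AM.
But the intermission is also said to end at 11:11 AM — a 40-minute conflict.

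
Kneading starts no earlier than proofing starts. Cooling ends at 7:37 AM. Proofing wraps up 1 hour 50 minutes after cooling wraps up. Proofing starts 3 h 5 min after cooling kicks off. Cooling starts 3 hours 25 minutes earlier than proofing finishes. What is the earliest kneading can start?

9:07 AM

Proofing ends at 7:37 AM + 110 min = 9:27 AM.
Cooling starts at 9:27 AM − 205 min = 6:02 AM.
Proofing starts at 6:02 AM + 185 min = 9:07 AM.
Kneading is bounded by proofing, so the earliest it can start is 9:07 AM.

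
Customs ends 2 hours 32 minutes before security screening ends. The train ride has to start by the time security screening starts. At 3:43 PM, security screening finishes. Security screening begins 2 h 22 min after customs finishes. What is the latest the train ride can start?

3:33 PM

Customs ends at 3:43 PM − 152 min = 1:11 PM.
Security screening starts at 1:11 PM + 142 min = 3:33 PM.
The train ride is bounded by security screening, so the latest it can start is 3:33 PM.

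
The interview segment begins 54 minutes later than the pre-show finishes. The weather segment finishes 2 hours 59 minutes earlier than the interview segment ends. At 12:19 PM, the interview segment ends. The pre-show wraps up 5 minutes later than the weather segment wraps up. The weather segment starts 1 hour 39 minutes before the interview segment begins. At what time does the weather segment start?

8:40 AM

The weather segment ends at 12:19 PM − 179 min = 9:20 AM.
The pre-show ends at 9:20 AM + 5 min = 9:25 AM.
The interview segment starts at 9:25 AM + 54 min = 10:19 AM.
The weather segment starts at 10:19 AM − 99 min = 8:40 AM.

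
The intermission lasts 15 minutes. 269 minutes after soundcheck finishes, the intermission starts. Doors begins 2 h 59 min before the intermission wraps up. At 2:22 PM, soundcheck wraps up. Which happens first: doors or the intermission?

The intermission starts at 2:22 PM + 269 min = 6:51 PM.
The intermission ends at 6:51 PM + 15 min = 7:06 PM.
Doors starts at 7:06 PM − 179 min = 4:07 PM.
Doors starts at 4:07 PM and the intermission starts at 6:51 PM, so doors is first.

doors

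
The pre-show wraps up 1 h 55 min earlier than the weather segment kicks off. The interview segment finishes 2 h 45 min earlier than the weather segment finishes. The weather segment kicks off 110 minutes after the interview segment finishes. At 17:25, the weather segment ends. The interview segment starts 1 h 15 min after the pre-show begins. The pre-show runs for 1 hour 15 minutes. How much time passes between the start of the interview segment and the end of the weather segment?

The interview segment ends at 17:25 − 165 min = 14:40.
The weather segment starts at 14:40 + 110 min = 16:30.
The pre-show ends at 16:30 − 115 min = 14:35.
The pre-show starts at 14:35 − 75 min = 13:20.
The interview segment starts at 13:20 + 75 min = 14:35.
From 14:35 to 17:25 is 2 h 50 min.

2 h 50 min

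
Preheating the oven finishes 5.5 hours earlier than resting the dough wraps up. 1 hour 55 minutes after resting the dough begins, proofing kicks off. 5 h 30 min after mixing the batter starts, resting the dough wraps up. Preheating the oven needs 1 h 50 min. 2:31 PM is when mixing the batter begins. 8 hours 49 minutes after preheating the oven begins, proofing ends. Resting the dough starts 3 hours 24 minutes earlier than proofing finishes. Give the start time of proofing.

Resting the dough ends at 2:31 PM + 330 min = 8:01 PM.
Preheating the oven ends at 8:01 PM − 330 min = 2:31 PM.
Preheating the oven starts at 2:31 PM − 110 min = 12:41 PM.
Proofing ends at 12:41 PM + 529 min = 9:30 PM.
Resting the dough starts at 9:30 PM − 204 min = 6:06 PM.
Proofing starts at 6:06 PM + 115 min = 8:01 PM.

8:01 PM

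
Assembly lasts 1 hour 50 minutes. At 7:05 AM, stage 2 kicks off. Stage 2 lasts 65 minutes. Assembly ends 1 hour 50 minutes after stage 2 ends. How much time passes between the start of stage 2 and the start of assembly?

1 h 5 min

Stage 2 ends at 7:05 AM + 65 min = 8:10 AM.
Assembly ends at 8:10 AM + 110 min = 10:00 AM.
Assembly starts at 10:00 AM − 110 min = 8:10 AM.
From 7:05 AM to 8:10 AM is 1 h 5 min.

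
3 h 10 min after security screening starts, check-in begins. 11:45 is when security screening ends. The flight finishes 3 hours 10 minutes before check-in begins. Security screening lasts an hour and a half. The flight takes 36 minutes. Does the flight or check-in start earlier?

Security screening starts at 11:45 − 90 min = 10:15.
Check-in starts at 10:15 + 190 min = 13:25.
The flight ends at 13:25 − 190 min = 10:15.
The flight starts at 10:15 − 36 min = 09:39.
The flight starts at 09:39 and check-in starts at 13:25, so the flight is first.

the flight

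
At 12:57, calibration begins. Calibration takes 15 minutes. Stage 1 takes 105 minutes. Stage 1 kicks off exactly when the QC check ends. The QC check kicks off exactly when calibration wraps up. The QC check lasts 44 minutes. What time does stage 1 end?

15:41

Calibration ends at 12:57 + 15 min = 13:12.
So the QC check starts at 13:12.
The QC check ends at 13:12 + 44 min = 13:56.
So stage 1 starts at 13:56.
Stage 1 ends at 13:56 + 105 min = 15:41.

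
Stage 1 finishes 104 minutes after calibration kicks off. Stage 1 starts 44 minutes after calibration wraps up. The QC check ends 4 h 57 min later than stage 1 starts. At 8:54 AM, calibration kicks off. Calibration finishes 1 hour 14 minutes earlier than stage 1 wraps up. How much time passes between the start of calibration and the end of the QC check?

371 minutes

Stage 1 ends at 8:54 AM + 104 min = 10:38 AM.
Calibration ends at 10:38 AM − 74 min = 9:24 AM.
Stage 1 starts at 9:24 AM + 44 min = 10:08 AM.
The QC check ends at 10:08 AM + 297 min = 3:05 PM.
From 8:54 AM to 3:05 PM is 371 minutes.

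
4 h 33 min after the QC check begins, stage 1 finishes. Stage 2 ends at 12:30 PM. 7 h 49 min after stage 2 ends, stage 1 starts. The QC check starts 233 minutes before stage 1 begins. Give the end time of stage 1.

8:59 PM

Stage 1 starts at 12:30 PM + 469 min = 8:19 PM.
The QC check starts at 8:19 PM − 233 min = 4:26 PM.
Stage 1 ends at 4:26 PM + 273 min = 8:59 PM.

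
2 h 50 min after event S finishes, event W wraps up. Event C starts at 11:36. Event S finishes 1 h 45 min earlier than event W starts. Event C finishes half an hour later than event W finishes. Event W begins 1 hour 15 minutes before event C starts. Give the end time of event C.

11:56

Event W starts at 11:36 − 75 min = 10:21.
Event S ends at 10:21 − 105 min = 08:36.
Event W ends at 08:36 + 170 min = 11:26.
Event C ends at 11:26 + 30 min = 11:56.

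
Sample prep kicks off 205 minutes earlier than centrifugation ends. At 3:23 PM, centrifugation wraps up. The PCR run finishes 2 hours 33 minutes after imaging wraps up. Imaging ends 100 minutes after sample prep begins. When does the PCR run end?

Sample prep starts at 3:23 PM − 205 min = 11:58 AM.
Imaging ends at 11:58 AM + 100 min = 1:38 PM.
The PCR run ends at 1:38 PM + 153 min = 4:11 PM.

4:11 PM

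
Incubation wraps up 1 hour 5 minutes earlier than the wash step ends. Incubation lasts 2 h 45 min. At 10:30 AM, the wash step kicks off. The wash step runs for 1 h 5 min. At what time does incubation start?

The wash step ends at 10:30 AM + 65 min = 11:35 AM.
Incubation ends at 11:35 AM − 65 min = 10:30 AM.
Incubation starts at 10:30 AM − 165 min = 7:45 AM.

7:45 AM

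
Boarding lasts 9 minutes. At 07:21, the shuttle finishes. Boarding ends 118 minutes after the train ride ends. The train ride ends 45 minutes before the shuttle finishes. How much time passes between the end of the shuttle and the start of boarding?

1 h 4 min

The train ride ends at 07:21 − 45 min = 06:36.
Boarding ends at 06:36 + 118 min = 08:34.
Boarding starts at 08:34 − 9 min = 08:25.
From 07:21 to 08:25 is 1 h 4 min.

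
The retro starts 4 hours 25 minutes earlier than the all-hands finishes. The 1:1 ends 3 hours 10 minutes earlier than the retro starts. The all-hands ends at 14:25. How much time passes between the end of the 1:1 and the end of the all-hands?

7 h 35 min

The retro starts at 14:25 − 265 min = 10:00.
The 1:1 ends at 10:00 − 190 min = 06:50.
From 06:50 to 14:25 is 7 h 35 min.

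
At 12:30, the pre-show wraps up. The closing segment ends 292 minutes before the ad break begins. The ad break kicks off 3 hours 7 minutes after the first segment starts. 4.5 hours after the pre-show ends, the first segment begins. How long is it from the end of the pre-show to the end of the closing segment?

The first segment starts at 12:30 + 270 min = 17:00.
The ad break starts at 17:00 + 187 min = 20:07.
The closing segment ends at 20:07 − 292 min = 15:15.
From 12:30 to 15:15 is 2 h 45 min.

2 h 45 min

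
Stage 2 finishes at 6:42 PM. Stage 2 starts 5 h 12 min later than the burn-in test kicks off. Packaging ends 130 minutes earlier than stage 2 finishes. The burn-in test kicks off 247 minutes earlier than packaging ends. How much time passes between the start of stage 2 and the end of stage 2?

Packaging ends at 6:42 PM − 130 min = 4:32 PM.
The burn-in test starts at 4:32 PM − 247 min = 12:25 PM.
Stage 2 starts at 12:25 PM + 312 min = 5:37 PM.
From 5:37 PM to 6:42 PM is 65 minutes.

65 minutes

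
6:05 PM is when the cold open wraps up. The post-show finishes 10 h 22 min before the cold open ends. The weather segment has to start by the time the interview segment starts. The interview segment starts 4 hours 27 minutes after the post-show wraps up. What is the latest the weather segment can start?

The post-show ends at 6:05 PM − 622 min = 7:43 AM.
The interview segment starts at 7:43 AM + 267 min = 12:10 PM.
The weather segment is bounded by the interview segment, so the latest it can start is 12:10 PM.

12:10 PM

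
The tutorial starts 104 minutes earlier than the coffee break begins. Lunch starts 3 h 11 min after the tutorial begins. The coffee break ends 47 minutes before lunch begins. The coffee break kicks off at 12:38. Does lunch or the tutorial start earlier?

The tutorial starts at 12:38 − 104 min = 10:54.
Lunch starts at 10:54 + 191 min = 14:05.
Lunch starts at 14:05 and the tutorial starts at 10:54, so the tutorial is first.

the tutorial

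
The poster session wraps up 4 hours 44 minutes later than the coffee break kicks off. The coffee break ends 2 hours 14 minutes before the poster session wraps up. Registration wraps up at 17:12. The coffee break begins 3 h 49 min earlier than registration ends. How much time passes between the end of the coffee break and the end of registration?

The coffee break starts at 17:12 − 229 min = 13:23.
The poster session ends at 13:23 + 284 min = 18:07.
The coffee break ends at 18:07 − 134 min = 15:53.
From 15:53 to 17:12 is 1 h 19 min.

1 h 19 min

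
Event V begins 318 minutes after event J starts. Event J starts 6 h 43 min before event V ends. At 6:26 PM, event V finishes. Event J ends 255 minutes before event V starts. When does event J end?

12:46 PM

Event J starts at 6:26 PM − 403 min = 11:43 AM.
Event V starts at 11:43 AM + 318 min = 5:01 PM.
Event J ends at 5:01 PM − 255 min = 12:46 PM.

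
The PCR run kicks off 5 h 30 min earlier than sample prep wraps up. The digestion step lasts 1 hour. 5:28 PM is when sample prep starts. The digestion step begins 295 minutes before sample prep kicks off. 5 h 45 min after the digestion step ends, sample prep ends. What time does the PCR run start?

The digestion step starts at 5:28 PM − 295 min = 12:33 PM.
The digestion step ends at 12:33 PM + 60 min = 1:33 PM.
Sample prep ends at 1:33 PM + 345 min = 7:18 PM.
The PCR run starts at 7:18 PM − 330 min = 1:48 PM.

1:48 PM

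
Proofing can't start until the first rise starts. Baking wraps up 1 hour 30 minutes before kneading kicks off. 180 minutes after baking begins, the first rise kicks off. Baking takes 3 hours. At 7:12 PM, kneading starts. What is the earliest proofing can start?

Baking ends at 7:12 PM − 90 min = 5:42 PM.
Baking starts at 5:42 PM − 180 min = 2:42 PM.
The first rise starts at 2:42 PM + 180 min = 5:42 PM.
Proofing is bounded by the first rise, so the earliest it can start is 5:42 PM.

5:42 PM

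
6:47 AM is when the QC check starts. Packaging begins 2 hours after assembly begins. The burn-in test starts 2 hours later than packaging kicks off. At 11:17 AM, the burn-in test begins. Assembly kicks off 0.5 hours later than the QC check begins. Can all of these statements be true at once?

Yes

Assembly starts at 6:47 AM + 30 min = 7:17 AM.
Packaging starts at 7:17 AM + 120 min = 9:17 AM.
The burn-in test starts at 9:17 AM + 120 min = 11:17 AM.
That matches the stated 11:17 AM, so the schedule is consistent.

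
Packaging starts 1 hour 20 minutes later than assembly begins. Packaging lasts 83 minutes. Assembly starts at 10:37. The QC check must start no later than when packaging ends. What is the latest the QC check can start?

Packaging starts at 10:37 + 80 min = 11:57.
Packaging ends at 11:57 + 83 min = 13:20.
The QC check is bounded by packaging, so the latest it can start is 13:20.

13:20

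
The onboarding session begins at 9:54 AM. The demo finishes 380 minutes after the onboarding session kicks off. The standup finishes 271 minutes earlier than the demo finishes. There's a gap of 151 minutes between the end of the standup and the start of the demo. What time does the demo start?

The demo ends at 9:54 AM + 380 min = 4:14 PM.
The standup ends at 4:14 PM − 271 min = 11:43 AM.
The demo starts at 11:43 AM + 151 min = 2:14 PM.

2:14 PM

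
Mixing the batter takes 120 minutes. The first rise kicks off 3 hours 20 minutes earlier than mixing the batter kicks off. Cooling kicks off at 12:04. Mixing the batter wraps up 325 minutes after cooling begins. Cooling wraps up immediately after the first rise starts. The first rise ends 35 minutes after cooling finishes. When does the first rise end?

Mixing the batter ends at 12:04 + 325 min = 17:29.
Mixing the batter starts at 17:29 − 120 min = 15:29.
The first rise starts at 15:29 − 200 min = 12:09.
So cooling ends at 12:09.
The first rise ends at 12:09 + 35 min = 12:44.

12:44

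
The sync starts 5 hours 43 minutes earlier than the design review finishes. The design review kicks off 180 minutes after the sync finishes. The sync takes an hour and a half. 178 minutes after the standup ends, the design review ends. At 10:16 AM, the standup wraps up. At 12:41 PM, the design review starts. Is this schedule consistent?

No

The design review ends at 10:16 AM + 178 min = 1:14 PM.
The sync starts at 1:14 PM − 343 min = 7:31 AM.
The sync ends at 7:31 AM + 90 min = 9:01 AM.
The design review starts at 9:01 AM + 180 min = 12:01 PM.
But the design review is also said to start at 12:41 PM — a 40-minute conflict.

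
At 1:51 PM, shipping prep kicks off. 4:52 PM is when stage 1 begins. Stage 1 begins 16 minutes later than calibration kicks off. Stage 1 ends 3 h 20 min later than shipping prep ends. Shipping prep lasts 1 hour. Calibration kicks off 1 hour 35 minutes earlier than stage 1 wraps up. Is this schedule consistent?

Shipping prep ends at 1:51 PM + 60 min = 2:51 PM.
Stage 1 ends at 2:51 PM + 200 min = 6:11 PM.
Calibration starts at 6:11 PM − 95 min = 4:36 PM.
Stage 1 starts at 4:36 PM + 16 min = 4:52 PM.
That matches the stated 4:52 PM, so the schedule is consistent.

Yes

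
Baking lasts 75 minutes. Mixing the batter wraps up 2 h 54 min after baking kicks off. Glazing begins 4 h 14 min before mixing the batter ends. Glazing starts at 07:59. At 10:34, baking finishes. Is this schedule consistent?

Baking starts at 10:34 − 75 min = 09:19.
Mixing the batter ends at 09:19 + 174 min = 12:13.
Glazing starts at 12:13 − 254 min = 07:59.
That matches the stated 07:59, so the schedule is consistent.

Yes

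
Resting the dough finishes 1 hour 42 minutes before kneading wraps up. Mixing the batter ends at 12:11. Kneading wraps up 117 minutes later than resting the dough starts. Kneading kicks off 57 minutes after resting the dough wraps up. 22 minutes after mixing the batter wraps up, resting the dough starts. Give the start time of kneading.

Resting the dough starts at 12:11 + 22 min = 12:33.
Kneading ends at 12:33 + 117 min = 14:30.
Resting the dough ends at 14:30 − 102 min = 12:48.
Kneading starts at 12:48 + 57 min = 13:45.

13:45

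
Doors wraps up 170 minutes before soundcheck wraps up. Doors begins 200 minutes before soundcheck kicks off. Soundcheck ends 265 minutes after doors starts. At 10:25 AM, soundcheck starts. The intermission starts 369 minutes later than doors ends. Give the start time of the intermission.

Doors starts at 10:25 AM − 200 min = 7:05 AM.
Soundcheck ends at 7:05 AM + 265 min = 11:30 AM.
Doors ends at 11:30 AM − 170 min = 8:40 AM.
The intermission starts at 8:40 AM + 369 min = 2:49 PM.

2:49 PM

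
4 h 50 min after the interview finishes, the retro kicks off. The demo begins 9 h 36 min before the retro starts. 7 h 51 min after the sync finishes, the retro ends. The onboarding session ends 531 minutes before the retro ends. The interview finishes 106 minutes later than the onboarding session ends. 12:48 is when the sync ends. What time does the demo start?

The retro ends at 12:48 + 471 min = 20:39.
The onboarding session ends at 20:39 − 531 min = 11:48.
The interview ends at 11:48 + 106 min = 13:34.
The retro starts at 13:34 + 290 min = 18:24.
The demo starts at 18:24 − 576 min = 08:48.

08:48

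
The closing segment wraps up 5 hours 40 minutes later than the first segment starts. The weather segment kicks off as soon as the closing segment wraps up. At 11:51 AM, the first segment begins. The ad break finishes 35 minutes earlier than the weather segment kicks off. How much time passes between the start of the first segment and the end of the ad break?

305 minutes

The closing segment ends at 11:51 AM + 340 min = 5:31 PM.
So the weather segment starts at 5:31 PM.
The ad break ends at 5:31 PM − 35 min = 4:56 PM.
From 11:51 AM to 4:56 PM is 305 minutes.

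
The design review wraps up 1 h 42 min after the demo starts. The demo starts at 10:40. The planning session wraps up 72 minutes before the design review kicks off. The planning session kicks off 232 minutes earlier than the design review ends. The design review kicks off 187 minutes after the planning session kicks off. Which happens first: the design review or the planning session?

the planning session

The design review ends at 10:40 + 102 min = 12:22.
The planning session starts at 12:22 − 232 min = 08:30.
The design review starts at 08:30 + 187 min = 11:37.
The design review starts at 11:37 and the planning session starts at 08:30, so the planning session is first.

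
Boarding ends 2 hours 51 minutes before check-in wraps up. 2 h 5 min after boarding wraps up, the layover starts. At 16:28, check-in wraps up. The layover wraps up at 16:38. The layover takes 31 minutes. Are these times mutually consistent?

Boarding ends at 16:28 − 171 min = 13:37.
The layover starts at 13:37 + 125 min = 15:42.
The layover ends at 15:42 + 31 min = 16:13.
But the layover is also said to end at 16:38 — a 25-minute conflict.

No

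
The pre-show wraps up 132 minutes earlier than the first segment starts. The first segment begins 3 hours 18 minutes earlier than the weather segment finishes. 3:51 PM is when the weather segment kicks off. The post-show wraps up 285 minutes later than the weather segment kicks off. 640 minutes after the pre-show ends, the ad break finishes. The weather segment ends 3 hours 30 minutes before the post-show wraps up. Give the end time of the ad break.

The post-show ends at 3:51 PM + 285 min = 8:36 PM.
The weather segment ends at 8:36 PM − 210 min = 5:06 PM.
The first segment starts at 5:06 PM − 198 min = 1:48 PM.
The pre-show ends at 1:48 PM − 132 min = 11:36 AM.
The ad break ends at 11:36 AM + 640 min = 10:16 PM.

10:16 PM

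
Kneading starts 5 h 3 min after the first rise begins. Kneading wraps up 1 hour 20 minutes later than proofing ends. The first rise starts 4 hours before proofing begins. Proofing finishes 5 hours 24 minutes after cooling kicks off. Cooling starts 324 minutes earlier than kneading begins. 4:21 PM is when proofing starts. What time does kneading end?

6:44 PM

The first rise starts at 4:21 PM − 240 min = 12:21 PM.
Kneading starts at 12:21 PM + 303 min = 5:24 PM.
Cooling starts at 5:24 PM − 324 min = 12:00 PM.
Proofing ends at 12:00 PM + 324 min = 5:24 PM.
Kneading ends at 5:24 PM + 80 min = 6:44 PM.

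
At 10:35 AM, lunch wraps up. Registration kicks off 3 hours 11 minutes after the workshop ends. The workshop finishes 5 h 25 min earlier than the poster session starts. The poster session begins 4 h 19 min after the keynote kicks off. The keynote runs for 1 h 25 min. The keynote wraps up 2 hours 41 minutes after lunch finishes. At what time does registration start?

The keynote ends at 10:35 AM + 161 min = 1:16 PM.
The keynote starts at 1:16 PM − 85 min = 11:51 AM.
The poster session starts at 11:51 AM + 259 min = 4:10 PM.
The workshop ends at 4:10 PM − 325 min = 10:45 AM.
Registration starts at 10:45 AM + 191 min = 1:56 PM.

1:56 PM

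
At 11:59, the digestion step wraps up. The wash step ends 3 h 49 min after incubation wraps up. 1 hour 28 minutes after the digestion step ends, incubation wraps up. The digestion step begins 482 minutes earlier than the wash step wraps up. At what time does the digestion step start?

09:14

Incubation ends at 11:59 + 88 min = 13:27.
The wash step ends at 13:27 + 229 min = 17:16.
The digestion step starts at 17:16 − 482 min = 09:14.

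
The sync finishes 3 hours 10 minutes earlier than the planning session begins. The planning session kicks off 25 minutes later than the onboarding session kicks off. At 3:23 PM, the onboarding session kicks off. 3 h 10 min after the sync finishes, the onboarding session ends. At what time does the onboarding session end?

3:48 PM

The planning session starts at 3:23 PM + 25 min = 3:48 PM.
The sync ends at 3:48 PM − 190 min = 12:38 PM.
The onboarding session ends at 12:38 PM + 190 min = 3:48 PM.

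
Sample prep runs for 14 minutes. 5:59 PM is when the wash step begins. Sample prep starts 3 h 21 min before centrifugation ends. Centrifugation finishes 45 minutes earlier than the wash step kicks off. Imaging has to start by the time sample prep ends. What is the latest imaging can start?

Centrifugation ends at 5:59 PM − 45 min = 5:14 PM.
Sample prep starts at 5:14 PM − 201 min = 1:53 PM.
Sample prep ends at 1:53 PM + 14 min = 2:07 PM.
Imaging is bounded by sample prep, so the latest it can start is 2:07 PM.

2:07 PM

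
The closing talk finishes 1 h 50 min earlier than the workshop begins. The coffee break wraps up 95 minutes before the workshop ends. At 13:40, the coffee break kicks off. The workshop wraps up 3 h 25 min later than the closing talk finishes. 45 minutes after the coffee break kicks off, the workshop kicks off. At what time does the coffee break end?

14:25

The workshop starts at 13:40 + 45 min = 14:25.
The closing talk ends at 14:25 − 110 min = 12:35.
The workshop ends at 12:35 + 205 min = 16:00.
The coffee break ends at 16:00 − 95 min = 14:25.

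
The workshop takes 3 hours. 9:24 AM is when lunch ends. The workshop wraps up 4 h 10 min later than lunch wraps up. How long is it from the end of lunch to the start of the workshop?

1 h 10 min

The workshop ends at 9:24 AM + 250 min = 1:34 PM.
The workshop starts at 1:34 PM − 180 min = 10:34 AM.
From 9:24 AM to 10:34 AM is 1 h 10 min.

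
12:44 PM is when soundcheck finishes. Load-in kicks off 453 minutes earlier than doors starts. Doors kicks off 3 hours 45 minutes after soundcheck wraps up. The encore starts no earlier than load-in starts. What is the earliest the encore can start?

Doors starts at 12:44 PM + 225 min = 4:29 PM.
Load-in starts at 4:29 PM − 453 min = 8:56 AM.
The encore is bounded by load-in, so the earliest it can start is 8:56 AM.

8:56 AM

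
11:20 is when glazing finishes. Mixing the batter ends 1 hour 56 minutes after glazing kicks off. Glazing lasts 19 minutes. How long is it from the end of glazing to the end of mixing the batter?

Glazing starts at 11:20 − 19 min = 11:01.
Mixing the batter ends at 11:01 + 116 min = 12:57.
From 11:20 to 12:57 is 97 minutes.

97 minutes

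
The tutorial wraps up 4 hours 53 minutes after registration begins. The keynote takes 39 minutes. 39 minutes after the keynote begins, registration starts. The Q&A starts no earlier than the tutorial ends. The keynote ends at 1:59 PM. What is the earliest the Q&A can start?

6:52 PM

The keynote starts at 1:59 PM − 39 min = 1:20 PM.
Registration starts at 1:20 PM + 39 min = 1:59 PM.
The tutorial ends at 1:59 PM + 293 min = 6:52 PM.
The Q&A is bounded by the tutorial, so the earliest it can start is 6:52 PM.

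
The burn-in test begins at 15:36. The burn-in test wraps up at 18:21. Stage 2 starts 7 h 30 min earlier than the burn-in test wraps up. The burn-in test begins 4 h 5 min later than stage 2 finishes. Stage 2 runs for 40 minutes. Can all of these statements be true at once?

Yes

Stage 2 starts at 18:21 − 450 min = 10:51.
Stage 2 ends at 10:51 + 40 min = 11:31.
The burn-in test starts at 11:31 + 245 min = 15:36.
That matches the stated 15:36, so the schedule is consistent.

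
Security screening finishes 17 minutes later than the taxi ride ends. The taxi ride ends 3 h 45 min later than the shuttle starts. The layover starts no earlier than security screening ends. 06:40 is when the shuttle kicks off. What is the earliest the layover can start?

10:42

The taxi ride ends at 06:40 + 225 min = 10:25.
Security screening ends at 10:25 + 17 min = 10:42.
The layover is bounded by security screening, so the earliest it can start is 10:42.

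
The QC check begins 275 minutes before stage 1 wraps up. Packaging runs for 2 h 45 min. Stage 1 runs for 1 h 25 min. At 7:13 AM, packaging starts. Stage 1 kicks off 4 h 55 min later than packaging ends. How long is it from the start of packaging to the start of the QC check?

4 hours 30 minutes

Packaging ends at 7:13 AM + 165 min = 9:58 AM.
Stage 1 starts at 9:58 AM + 295 min = 2:53 PM.
Stage 1 ends at 2:53 PM + 85 min = 4:18 PM.
The QC check starts at 4:18 PM − 275 min = 11:43 AM.
From 7:13 AM to 11:43 AM is 4 hours 30 minutes.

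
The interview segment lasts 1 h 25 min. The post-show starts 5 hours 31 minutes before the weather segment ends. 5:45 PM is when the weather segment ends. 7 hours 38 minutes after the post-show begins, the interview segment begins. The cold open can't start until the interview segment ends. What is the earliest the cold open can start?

9:17 PM

The post-show starts at 5:45 PM − 331 min = 12:14 PM.
The interview segment starts at 12:14 PM + 458 min = 7:52 PM.
The interview segment ends at 7:52 PM + 85 min = 9:17 PM.
The cold open is bounded by the interview segment, so the earliest it can start is 9:17 PM.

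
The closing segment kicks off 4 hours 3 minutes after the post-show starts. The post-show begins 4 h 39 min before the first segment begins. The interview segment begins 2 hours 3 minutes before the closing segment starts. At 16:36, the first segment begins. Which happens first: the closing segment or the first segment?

The post-show starts at 16:36 − 279 min = 11:57.
The closing segment starts at 11:57 + 243 min = 16:00.
The closing segment starts at 16:00 and the first segment starts at 16:36, so the closing segment is first.

the closing segment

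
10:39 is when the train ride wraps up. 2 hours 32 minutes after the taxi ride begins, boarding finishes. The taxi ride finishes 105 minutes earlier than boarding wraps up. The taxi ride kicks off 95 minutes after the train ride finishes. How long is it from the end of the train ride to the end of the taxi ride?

2 h 22 min

The taxi ride starts at 10:39 + 95 min = 12:14.
Boarding ends at 12:14 + 152 min = 14:46.
The taxi ride ends at 14:46 − 105 min = 13:01.
From 10:39 to 13:01 is 2 h 22 min.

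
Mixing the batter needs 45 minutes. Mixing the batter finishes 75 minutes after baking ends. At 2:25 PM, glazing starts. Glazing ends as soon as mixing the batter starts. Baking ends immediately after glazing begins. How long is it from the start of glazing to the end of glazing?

Baking ends at 2:25 PM.
Mixing the batter ends at 2:25 PM + 75 min = 3:40 PM.
Mixing the batter starts at 3:40 PM − 45 min = 2:55 PM.
So glazing ends at 2:55 PM.
From 2:25 PM to 2:55 PM is 30 minutes.

30 minutes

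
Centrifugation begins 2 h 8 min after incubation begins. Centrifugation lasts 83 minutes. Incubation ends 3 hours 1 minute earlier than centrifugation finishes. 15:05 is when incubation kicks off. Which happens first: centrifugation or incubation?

incubation

Centrifugation starts at 15:05 + 128 min = 17:13.
Centrifugation starts at 17:13 and incubation starts at 15:05, so incubation is first.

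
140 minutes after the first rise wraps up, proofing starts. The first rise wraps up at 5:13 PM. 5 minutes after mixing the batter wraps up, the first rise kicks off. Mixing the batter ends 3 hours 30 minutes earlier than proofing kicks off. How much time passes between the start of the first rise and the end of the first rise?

65 minutes

Proofing starts at 5:13 PM + 140 min = 7:33 PM.
Mixing the batter ends at 7:33 PM − 210 min = 4:03 PM.
The first rise starts at 4:03 PM + 5 min = 4:08 PM.
From 4:08 PM to 5:13 PM is 65 minutes.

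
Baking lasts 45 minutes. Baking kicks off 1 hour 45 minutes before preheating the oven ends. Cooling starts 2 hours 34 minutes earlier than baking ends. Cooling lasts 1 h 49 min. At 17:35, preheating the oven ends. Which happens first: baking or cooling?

cooling

Baking starts at 17:35 − 105 min = 15:50.
Baking ends at 15:50 + 45 min = 16:35.
Cooling starts at 16:35 − 154 min = 14:01.
Baking starts at 15:50 and cooling starts at 14:01, so cooling is first.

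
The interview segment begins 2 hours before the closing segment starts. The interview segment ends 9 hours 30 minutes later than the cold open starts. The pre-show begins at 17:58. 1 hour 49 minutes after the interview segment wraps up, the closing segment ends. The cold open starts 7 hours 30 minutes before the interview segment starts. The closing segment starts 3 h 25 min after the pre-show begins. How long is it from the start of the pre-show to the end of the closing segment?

The closing segment starts at 17:58 + 205 min = 21:23.
The interview segment starts at 21:23 − 120 min = 19:23.
The cold open starts at 19:23 − 450 min = 11:53.
The interview segment ends at 11:53 + 570 min = 21:23.
The closing segment ends at 21:23 + 109 min = 23:12.
From 17:58 to 23:12 is 5 h 14 min.

5 h 14 min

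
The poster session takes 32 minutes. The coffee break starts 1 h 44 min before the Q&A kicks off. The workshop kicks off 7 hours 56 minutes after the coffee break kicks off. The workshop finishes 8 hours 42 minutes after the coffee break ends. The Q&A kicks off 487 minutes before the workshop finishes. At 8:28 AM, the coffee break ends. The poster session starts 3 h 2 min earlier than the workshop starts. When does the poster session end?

The workshop ends at 8:28 AM + 522 min = 5:10 PM.
The Q&A starts at 5:10 PM − 487 min = 9:03 AM.
The coffee break starts at 9:03 AM − 104 min = 7:19 AM.
The workshop starts at 7:19 AM + 476 min = 3:15 PM.
The poster session starts at 3:15 PM − 182 min = 12:13 PM.
The poster session ends at 12:13 PM + 32 min = 12:45 PM.

12:45 PM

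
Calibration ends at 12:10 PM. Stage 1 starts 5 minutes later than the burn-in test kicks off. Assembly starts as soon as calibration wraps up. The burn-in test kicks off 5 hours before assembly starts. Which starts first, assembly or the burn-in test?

the burn-in test

Assembly starts at 12:10 PM.
The burn-in test starts at 12:10 PM − 300 min = 7:10 AM.
Assembly starts at 12:10 PM and the burn-in test starts at 7:10 AM, so the burn-in test is first.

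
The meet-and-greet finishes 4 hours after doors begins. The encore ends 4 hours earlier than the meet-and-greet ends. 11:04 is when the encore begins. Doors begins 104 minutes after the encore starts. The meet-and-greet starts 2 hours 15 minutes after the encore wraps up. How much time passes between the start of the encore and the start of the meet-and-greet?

Doors starts at 11:04 + 104 min = 12:48.
The meet-and-greet ends at 12:48 + 240 min = 16:48.
The encore ends at 16:48 − 240 min = 12:48.
The meet-and-greet starts at 12:48 + 135 min = 15:03.
From 11:04 to 15:03 is 239 minutes.

239 minutes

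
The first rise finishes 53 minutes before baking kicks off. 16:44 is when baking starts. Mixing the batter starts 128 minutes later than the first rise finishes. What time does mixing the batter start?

17:59

The first rise ends at 16:44 − 53 min = 15:51.
Mixing the batter starts at 15:51 + 128 min = 17:59.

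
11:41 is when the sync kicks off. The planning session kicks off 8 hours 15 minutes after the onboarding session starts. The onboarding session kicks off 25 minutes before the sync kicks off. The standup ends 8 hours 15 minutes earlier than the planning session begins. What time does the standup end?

11:16

The onboarding session starts at 11:41 − 25 min = 11:16.
The planning session starts at 11:16 + 495 min = 19:31.
The standup ends at 19:31 − 495 min = 11:16.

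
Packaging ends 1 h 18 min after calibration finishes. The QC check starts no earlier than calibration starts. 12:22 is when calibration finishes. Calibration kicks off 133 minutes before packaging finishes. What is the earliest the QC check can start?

Packaging ends at 12:22 + 78 min = 13:40.
Calibration starts at 13:40 − 133 min = 11:27.
The QC check is bounded by calibration, so the earliest it can start is 11:27.

11:27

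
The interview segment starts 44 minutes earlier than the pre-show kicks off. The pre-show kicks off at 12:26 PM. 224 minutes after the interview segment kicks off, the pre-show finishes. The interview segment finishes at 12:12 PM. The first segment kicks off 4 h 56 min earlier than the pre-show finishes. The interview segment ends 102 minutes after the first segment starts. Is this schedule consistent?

The interview segment starts at 12:26 PM − 44 min = 11:42 AM.
The pre-show ends at 11:42 AM + 224 min = 3:26 PM.
The first segment starts at 3:26 PM − 296 min = 10:30 AM.
The interview segment ends at 10:30 AM + 102 min = 12:12 PM.
That matches the stated 12:12 PM, so the schedule is consistent.

Yes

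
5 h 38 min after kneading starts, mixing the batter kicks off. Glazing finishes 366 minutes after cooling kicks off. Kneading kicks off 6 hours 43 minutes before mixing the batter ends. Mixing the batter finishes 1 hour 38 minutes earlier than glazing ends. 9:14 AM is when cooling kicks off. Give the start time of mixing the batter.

12:37 PM

Glazing ends at 9:14 AM + 366 min = 3:20 PM.
Mixing the batter ends at 3:20 PM − 98 min = 1:42 PM.
Kneading starts at 1:42 PM − 403 min = 6:59 AM.
Mixing the batter starts at 6:59 AM + 338 min = 12:37 PM.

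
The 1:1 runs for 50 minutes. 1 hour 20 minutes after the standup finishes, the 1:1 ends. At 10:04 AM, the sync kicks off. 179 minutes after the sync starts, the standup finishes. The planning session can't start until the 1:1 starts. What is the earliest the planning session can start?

The standup ends at 10:04 AM + 179 min = 1:03 PM.
The 1:1 ends at 1:03 PM + 80 min = 2:23 PM.
The 1:1 starts at 2:23 PM − 50 min = 1:33 PM.
The planning session is bounded by the 1:1, so the earliest it can start is 1:33 PM.

1:33 PM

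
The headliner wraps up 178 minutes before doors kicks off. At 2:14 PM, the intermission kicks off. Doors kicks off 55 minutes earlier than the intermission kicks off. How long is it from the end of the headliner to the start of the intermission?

233 minutes

Doors starts at 2:14 PM − 55 min = 1:19 PM.
The headliner ends at 1:19 PM − 178 min = 10:21 AM.
From 10:21 AM to 2:14 PM is 233 minutes.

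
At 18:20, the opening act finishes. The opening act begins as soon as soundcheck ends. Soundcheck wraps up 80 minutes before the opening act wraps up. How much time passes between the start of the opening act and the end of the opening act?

Soundcheck ends at 18:20 − 80 min = 17:00.
So the opening act starts at 17:00.
From 17:00 to 18:20 is 1 hour 20 minutes.

1 hour 20 minutes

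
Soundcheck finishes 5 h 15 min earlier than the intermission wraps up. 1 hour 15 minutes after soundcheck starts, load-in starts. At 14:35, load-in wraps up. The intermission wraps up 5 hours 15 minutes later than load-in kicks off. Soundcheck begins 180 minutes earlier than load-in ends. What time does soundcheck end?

Soundcheck starts at 14:35 − 180 min = 11:35.
Load-in starts at 11:35 + 75 min = 12:50.
The intermission ends at 12:50 + 315 min = 18:05.
Soundcheck ends at 18:05 − 315 min = 12:50.

12:50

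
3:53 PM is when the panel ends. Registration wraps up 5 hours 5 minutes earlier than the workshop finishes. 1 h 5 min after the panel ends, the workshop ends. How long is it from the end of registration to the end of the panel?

4 hours

The workshop ends at 3:53 PM + 65 min = 4:58 PM.
Registration ends at 4:58 PM − 305 min = 11:53 AM.
From 11:53 AM to 3:53 PM is 4 hours.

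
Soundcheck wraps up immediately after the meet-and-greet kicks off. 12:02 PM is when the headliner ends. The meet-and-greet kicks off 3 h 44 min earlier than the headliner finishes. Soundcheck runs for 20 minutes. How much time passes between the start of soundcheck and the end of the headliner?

4 hours 4 minutes

The meet-and-greet starts at 12:02 PM − 224 min = 8:18 AM.
So soundcheck ends at 8:18 AM.
Soundcheck starts at 8:18 AM − 20 min = 7:58 AM.
From 7:58 AM to 12:02 PM is 4 hours 4 minutes.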